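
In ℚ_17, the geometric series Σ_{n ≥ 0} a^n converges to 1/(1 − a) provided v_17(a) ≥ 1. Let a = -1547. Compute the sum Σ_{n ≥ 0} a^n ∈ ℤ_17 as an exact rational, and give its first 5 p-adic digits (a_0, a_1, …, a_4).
Σ a^n = 1/(1 − a) = 1/1548;  first 5 digits = (1, 11, 13, 15, 6)

v_17(a) = 1 ≥ 1, so the series converges in ℤ_17 to 1/(1 − a) = 1/(1 − (-1547)) = 1/1548. Expand this rational in ℤ_17: compute digits iteratively via d_i = x_i mod 17, x_{i+1} = (x_i − d_i)/17. The first 5 digits are (1, 11, 13, 15, 6).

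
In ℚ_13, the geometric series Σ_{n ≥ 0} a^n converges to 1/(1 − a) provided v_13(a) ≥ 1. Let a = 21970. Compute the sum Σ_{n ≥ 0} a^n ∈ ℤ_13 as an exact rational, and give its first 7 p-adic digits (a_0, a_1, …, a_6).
Σ a^n = 1/(1 − a) = -1/21969;  first 7 digits = (1, 0, 0, 10, 0, 0, 9)

v_13(a) = 3 ≥ 1, so the series converges in ℤ_13 to 1/(1 − a) = 1/(1 − 21970) = -1/21969. Expand this rational in ℤ_13: compute digits iteratively via d_i = x_i mod 13, x_{i+1} = (x_i − d_i)/13. The first 7 digits are (1, 0, 0, 10, 0, 0, 9).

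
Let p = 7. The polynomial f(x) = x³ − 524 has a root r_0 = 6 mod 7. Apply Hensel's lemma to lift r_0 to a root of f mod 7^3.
r_2 = 272 (mod 343)

Hensel: r_{i+1} = r_i − f(r_i)/f′(r_i) mod 7^{i+2}, where f′(x) = 3x². Iterate:
  r_0 = 6 (mod 7)
  r_1 = 27 (mod 49)
  r_2 = 272 (mod 343)
Final: r = 272 with f(r) ≡ 0 mod 7^3.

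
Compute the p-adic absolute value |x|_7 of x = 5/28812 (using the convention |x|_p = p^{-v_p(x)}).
|5/28812|_7 = 2401

Step 1 — compute v_7(x) by factoring powers of 7 out of the numerator and denominator: v_7(5/28812) = -4. Step 2 — apply |x|_p = p^{-v_p(x)} = 7^{4} = 2401.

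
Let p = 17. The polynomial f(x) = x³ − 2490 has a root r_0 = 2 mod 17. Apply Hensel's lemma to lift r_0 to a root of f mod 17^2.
r_1 = 257 (mod 289)

Hensel: r_{i+1} = r_i − f(r_i)/f′(r_i) mod 17^{i+2}, where f′(x) = 3x². Iterate:
  r_0 = 2 (mod 17)
  r_1 = 257 (mod 289)
Final: r = 257 with f(r) ≡ 0 mod 17^2.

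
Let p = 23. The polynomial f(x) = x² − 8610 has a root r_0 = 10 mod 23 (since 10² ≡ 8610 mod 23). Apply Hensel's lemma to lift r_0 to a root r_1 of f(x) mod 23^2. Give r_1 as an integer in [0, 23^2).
r_1 = 171 (mod 529)

Hensel's recurrence: r_{i+1} = r_i − f(r_i)·(f′(r_i))^{-1} mod 23^{i+2}, with f′(x) = 2x. Iterate:
  r_0 = 10 (mod 23)
  r_1 = 171 (mod 529)
Final: r_1 = 171, and one checks f(r_1) ≡ 0 mod 23^2.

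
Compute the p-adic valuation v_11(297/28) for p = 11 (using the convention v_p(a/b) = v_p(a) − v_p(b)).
v_11(297/28) = 1

Factor powers of 11 from the numerator and denominator of the reduced fraction: 297 = 11^1 · 27 and 28 = 11^0 · 28. Apply v_p(a/b) = v_p(a) − v_p(b): v_11(297/28) = 1 − 0 = 1.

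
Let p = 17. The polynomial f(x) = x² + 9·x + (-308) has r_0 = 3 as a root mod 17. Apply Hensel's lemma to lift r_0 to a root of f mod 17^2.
r_1 = 156 (mod 289)

Hensel: r_{i+1} = r_i − f(r_i)·(f′(r_i))^{-1} mod 17^{i+2}, f′(x) = 2x + 9. Iterate:
  r_0 = 3 (mod 17)
  r_1 = 156 (mod 289)
Final: r = 156 satisfies f(r) ≡ 0 mod 17^2.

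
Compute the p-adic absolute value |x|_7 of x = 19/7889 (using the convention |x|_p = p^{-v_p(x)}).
|19/7889|_7 = 343

Step 1 — compute v_7(x) by factoring powers of 7 out of the numerator and denominator: v_7(19/7889) = -3. Step 2 — apply |x|_p = p^{-v_p(x)} = 7^{3} = 343.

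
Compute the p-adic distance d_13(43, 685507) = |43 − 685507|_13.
d_13(43, 685507) = 1/28561

Step 1 — x − y = 43 − 685507 = -685464. Step 2 — v_13(-685464) = 4 (factor: -685464 = −(13^4 · 24); the sign does not affect v_p). Step 3 — |x − y|_13 = 13^{-4} = 1/28561.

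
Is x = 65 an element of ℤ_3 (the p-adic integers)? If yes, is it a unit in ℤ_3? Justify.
x ∈ ℤ_3^× (unit); v_3(x) = 0

ℤ_3 = {x ∈ ℚ_3 : v_3(x) ≥ 0} and ℤ_3^× = {x ∈ ℤ_3 : v_3(x) = 0}. Here v_3(65) = v_3(num) − v_3(den) = 0; compare against these criteria.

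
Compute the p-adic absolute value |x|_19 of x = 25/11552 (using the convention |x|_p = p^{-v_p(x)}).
|25/11552|_19 = 361

Step 1 — compute v_19(x) by factoring powers of 19 out of the numerator and denominator: v_19(25/11552) = -2. Step 2 — apply |x|_p = p^{-v_p(x)} = 19^{2} = 361.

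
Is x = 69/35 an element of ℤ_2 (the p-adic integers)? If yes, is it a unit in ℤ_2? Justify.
x ∈ ℤ_2^× (unit); v_2(x) = 0

ℤ_2 = {x ∈ ℚ_2 : v_2(x) ≥ 0} and ℤ_2^× = {x ∈ ℤ_2 : v_2(x) = 0}. Here v_2(69/35) = v_2(num) − v_2(den) = 0; compare against these criteria.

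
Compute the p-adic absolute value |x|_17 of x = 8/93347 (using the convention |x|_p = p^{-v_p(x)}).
|8/93347|_17 = 4913

Step 1 — compute v_17(x) by factoring powers of 17 out of the numerator and denominator: v_17(8/93347) = -3. Step 2 — apply |x|_p = p^{-v_p(x)} = 17^{3} = 4913.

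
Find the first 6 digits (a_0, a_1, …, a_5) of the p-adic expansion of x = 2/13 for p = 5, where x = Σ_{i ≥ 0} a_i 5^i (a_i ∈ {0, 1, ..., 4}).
(a_0, …, a_5) = (4, 0, 1, 4, 3, 0)

v_5(2/13) = 0 (numerator and denominator both coprime to 5), so x ∈ ℤ_5^×. Compute digits iteratively via a_i = x_i mod 5, x_{i+1} = (x_i − a_i)/5, with x_0 = x:
  x_0 = 2/13;  a_0 = 4;  x_1 = (x_0 − 4)/5 = -10/13
  x_1 = -10/13;  a_1 = 0;  x_2 = (x_1 − 0)/5 = -2/13
  x_2 = -2/13;  a_2 = 1;  x_3 = (x_2 − 1)/5 = -3/13
  x_3 = -3/13;  a_3 = 4;  x_4 = (x_3 − 4)/5 = -11/13
  x_4 = -11/13;  a_4 = 3;  x_5 = (x_4 − 3)/5 = -10/13
  x_5 = -10/13;  a_5 = 0;  x_6 = (x_5 − 0)/5 = -2/13
Digits: (4, 0, 1, 4, 3, 0).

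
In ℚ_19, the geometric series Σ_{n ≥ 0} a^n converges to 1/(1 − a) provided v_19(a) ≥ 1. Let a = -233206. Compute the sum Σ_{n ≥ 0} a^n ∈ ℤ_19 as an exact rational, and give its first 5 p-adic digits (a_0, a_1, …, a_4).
Σ a^n = 1/(1 − a) = 1/233207;  first 5 digits = (1, 0, 0, 4, 17)

v_19(a) = 3 ≥ 1, so the series converges in ℤ_19 to 1/(1 − a) = 1/(1 − (-233206)) = 1/233207. Expand this rational in ℤ_19: compute digits iteratively via d_i = x_i mod 19, x_{i+1} = (x_i − d_i)/19. The first 5 digits are (1, 0, 0, 4, 17).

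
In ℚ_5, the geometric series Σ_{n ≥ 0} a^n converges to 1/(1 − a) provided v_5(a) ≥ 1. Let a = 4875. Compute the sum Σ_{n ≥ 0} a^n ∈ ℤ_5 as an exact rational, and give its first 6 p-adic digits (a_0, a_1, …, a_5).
Σ a^n = 1/(1 − a) = -1/4874;  first 6 digits = (1, 0, 0, 4, 2, 1)

v_5(a) = 3 ≥ 1, so the series converges in ℤ_5 to 1/(1 − a) = 1/(1 − 4875) = -1/4874. Expand this rational in ℤ_5: compute digits iteratively via d_i = x_i mod 5, x_{i+1} = (x_i − d_i)/5. The first 6 digits are (1, 0, 0, 4, 2, 1).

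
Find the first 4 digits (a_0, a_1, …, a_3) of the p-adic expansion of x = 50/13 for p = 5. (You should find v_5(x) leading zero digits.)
(a_0, …, a_3) = (0, 0, 4, 0)

v_5(50/13) = 2, so a_0 = ... = a_1 = 0. Factor out: x = 5^2 · u with u = 2/13 a unit in ℤ_5. Expand u iteratively via a_{v+i} = u_i mod 5, u_{i+1} = (u_i − a_{v+i})/5:
  u_0 = 2/13;  a_2 = 4;  u_1 = (u_0 − 4)/5 = -10/13
  u_1 = -10/13;  a_3 = 0;  u_2 = (u_1 − 0)/5 = -2/13
Digits: (0, 0, 4, 0).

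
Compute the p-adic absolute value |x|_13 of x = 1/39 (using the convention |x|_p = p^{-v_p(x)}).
|1/39|_13 = 13

Step 1 — compute v_13(x) by factoring powers of 13 out of the numerator and denominator: v_13(1/39) = -1. Step 2 — apply |x|_p = p^{-v_p(x)} = 13^{1} = 13.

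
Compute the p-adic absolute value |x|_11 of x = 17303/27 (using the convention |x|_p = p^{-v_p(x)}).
|17303/27|_11 = 1/1331

Step 1 — compute v_11(x) by factoring powers of 11 out of the numerator and denominator: v_11(17303/27) = 3. Step 2 — apply |x|_p = p^{-v_p(x)} = 11^{-3} = 1/1331.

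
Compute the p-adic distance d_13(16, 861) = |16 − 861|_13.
d_13(16, 861) = 1/169

Step 1 — x − y = 16 − 861 = -845. Step 2 — v_13(-845) = 2 (factor: -845 = −(13^2 · 5); the sign does not affect v_p). Step 3 — |x − y|_13 = 13^{-2} = 1/169.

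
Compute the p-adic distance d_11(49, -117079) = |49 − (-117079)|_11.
d_11(49, -117079) = 1/14641

Step 1 — x − y = 49 − (-117079) = 117128. Step 2 — v_11(117128) = 4 (factor: 117128 = (11^4 · 8); the sign does not affect v_p). Step 3 — |x − y|_11 = 11^{-4} = 1/14641.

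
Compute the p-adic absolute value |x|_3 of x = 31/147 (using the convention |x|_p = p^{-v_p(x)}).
|31/147|_3 = 3

Step 1 — compute v_3(x) by factoring powers of 3 out of the numerator and denominator: v_3(31/147) = -1. Step 2 — apply |x|_p = p^{-v_p(x)} = 3^{1} = 3.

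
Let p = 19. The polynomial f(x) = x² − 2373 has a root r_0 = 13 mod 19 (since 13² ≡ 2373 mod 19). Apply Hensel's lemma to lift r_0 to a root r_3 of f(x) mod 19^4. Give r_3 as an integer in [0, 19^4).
r_3 = 6568 (mod 130321)

Hensel's recurrence: r_{i+1} = r_i − f(r_i)·(f′(r_i))^{-1} mod 19^{i+2}, with f′(x) = 2x. Iterate:
  r_0 = 13 (mod 19)
  r_1 = 70 (mod 361)
  r_2 = 6568 (mod 6859)
  r_3 = 6568 (mod 130321)
Final: r_3 = 6568, and one checks f(r_3) ≡ 0 mod 19^4.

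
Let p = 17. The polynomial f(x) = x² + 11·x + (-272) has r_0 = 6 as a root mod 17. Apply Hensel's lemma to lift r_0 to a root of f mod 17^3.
r_2 = 1094 (mod 4913)

Hensel: r_{i+1} = r_i − f(r_i)·(f′(r_i))^{-1} mod 17^{i+2}, f′(x) = 2x + 11. Iterate:
  r_0 = 6 (mod 17)
  r_1 = 227 (mod 289)
  r_2 = 1094 (mod 4913)
Final: r = 1094 satisfies f(r) ≡ 0 mod 17^3.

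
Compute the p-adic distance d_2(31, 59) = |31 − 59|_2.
d_2(31, 59) = 1/4

Step 1 — x − y = 31 − 59 = -28. Step 2 — v_2(-28) = 2 (factor: -28 = −(2^2 · 7); the sign does not affect v_p). Step 3 — |x − y|_2 = 2^{-2} = 1/4.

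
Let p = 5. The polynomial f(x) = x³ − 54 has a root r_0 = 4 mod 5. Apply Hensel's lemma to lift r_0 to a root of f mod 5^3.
r_2 = 34 (mod 125)

Hensel: r_{i+1} = r_i − f(r_i)/f′(r_i) mod 5^{i+2}, where f′(x) = 3x². Iterate:
  r_0 = 4 (mod 5)
  r_1 = 9 (mod 25)
  r_2 = 34 (mod 125)
Final: r = 34 with f(r) ≡ 0 mod 5^3.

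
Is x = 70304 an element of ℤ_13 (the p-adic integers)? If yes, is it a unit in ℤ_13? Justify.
x ∈ ℤ_13 but not a unit; v_13(x) = 3 > 0

ℤ_13 = {x ∈ ℚ_13 : v_13(x) ≥ 0} and ℤ_13^× = {x ∈ ℤ_13 : v_13(x) = 0}. Here v_13(70304) = v_13(num) − v_13(den) = 3; compare against these criteria.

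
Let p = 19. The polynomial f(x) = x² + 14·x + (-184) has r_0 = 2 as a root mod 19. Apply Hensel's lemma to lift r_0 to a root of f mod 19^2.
r_1 = 211 (mod 361)

Hensel: r_{i+1} = r_i − f(r_i)·(f′(r_i))^{-1} mod 19^{i+2}, f′(x) = 2x + 14. Iterate:
  r_0 = 2 (mod 19)
  r_1 = 211 (mod 361)
Final: r = 211 satisfies f(r) ≡ 0 mod 19^2.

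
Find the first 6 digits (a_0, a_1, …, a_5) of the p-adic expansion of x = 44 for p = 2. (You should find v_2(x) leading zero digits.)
(a_0, …, a_5) = (0, 0, 1, 1, 0, 1)

v_2(44) = 2, so a_0 = ... = a_1 = 0. Factor out: x = 2^2 · u with u = 11 a unit in ℤ_2. Expand u iteratively via a_{v+i} = u_i mod 2, u_{i+1} = (u_i − a_{v+i})/2:
  u_0 = 11;  a_2 = 1;  u_1 = (u_0 − 1)/2 = 5
  u_1 = 5;  a_3 = 1;  u_2 = (u_1 − 1)/2 = 2
  u_2 = 2;  a_4 = 0;  u_3 = (u_2 − 0)/2 = 1
  u_3 = 1;  a_5 = 1;  u_4 = (u_3 − 1)/2 = 0
Digits: (0, 0, 1, 1, 0, 1).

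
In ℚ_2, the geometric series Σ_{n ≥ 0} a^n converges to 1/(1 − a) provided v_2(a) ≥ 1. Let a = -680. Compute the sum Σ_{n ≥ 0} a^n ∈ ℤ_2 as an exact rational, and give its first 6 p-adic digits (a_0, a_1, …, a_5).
Σ a^n = 1/(1 − a) = 1/681;  first 6 digits = (1, 0, 0, 1, 1, 0)

v_2(a) = 3 ≥ 1, so the series converges in ℤ_2 to 1/(1 − a) = 1/(1 − (-680)) = 1/681. Expand this rational in ℤ_2: compute digits iteratively via d_i = x_i mod 2, x_{i+1} = (x_i − d_i)/2. The first 6 digits are (1, 0, 0, 1, 1, 0).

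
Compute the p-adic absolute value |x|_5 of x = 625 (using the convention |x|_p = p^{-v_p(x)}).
|625|_5 = 1/625

Step 1 — compute v_5(x) by factoring powers of 5 out of the numerator and denominator: v_5(625) = 4. Step 2 — apply |x|_p = p^{-v_p(x)} = 5^{-4} = 1/625.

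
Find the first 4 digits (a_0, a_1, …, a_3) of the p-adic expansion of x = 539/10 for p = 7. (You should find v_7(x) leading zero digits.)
(a_0, …, a_3) = (0, 0, 6, 0)

v_7(539/10) = 2, so a_0 = ... = a_1 = 0. Factor out: x = 7^2 · u with u = 11/10 a unit in ℤ_7. Expand u iteratively via a_{v+i} = u_i mod 7, u_{i+1} = (u_i − a_{v+i})/7:
  u_0 = 11/10;  a_2 = 6;  u_1 = (u_0 − 6)/7 = -7/10
  u_1 = -7/10;  a_3 = 0;  u_2 = (u_1 − 0)/7 = -1/10
Digits: (0, 0, 6, 0).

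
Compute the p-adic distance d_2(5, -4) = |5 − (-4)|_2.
d_2(5, -4) = 1

Step 1 — x − y = 5 − (-4) = 9. Step 2 — v_2(9) = 0 (factor: 9 = (2^0 · 9); the sign does not affect v_p). Step 3 — |x − y|_2 = 2^{0} = 1.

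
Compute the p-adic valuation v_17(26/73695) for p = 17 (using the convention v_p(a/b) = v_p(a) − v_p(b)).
v_17(26/73695) = -3

Factor powers of 17 from the numerator and denominator of the reduced fraction: 26 = 17^0 · 26 and 73695 = 17^3 · 15. Apply v_p(a/b) = v_p(a) − v_p(b): v_17(26/73695) = 0 − 3 = -3.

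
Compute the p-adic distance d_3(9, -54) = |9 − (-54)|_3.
d_3(9, -54) = 1/9

Step 1 — x − y = 9 − (-54) = 63. Step 2 — v_3(63) = 2 (factor: 63 = (3^2 · 7); the sign does not affect v_p). Step 3 — |x − y|_3 = 3^{-2} = 1/9.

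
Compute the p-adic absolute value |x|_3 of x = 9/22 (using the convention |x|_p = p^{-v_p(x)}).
|9/22|_3 = 1/9

Step 1 — compute v_3(x) by factoring powers of 3 out of the numerator and denominator: v_3(9/22) = 2. Step 2 — apply |x|_p = p^{-v_p(x)} = 3^{-2} = 1/9.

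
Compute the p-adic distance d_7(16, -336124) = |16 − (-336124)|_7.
d_7(16, -336124) = 1/16807

Step 1 — x − y = 16 − (-336124) = 336140. Step 2 — v_7(336140) = 5 (factor: 336140 = (7^5 · 20); the sign does not affect v_p). Step 3 — |x − y|_7 = 7^{-5} = 1/16807.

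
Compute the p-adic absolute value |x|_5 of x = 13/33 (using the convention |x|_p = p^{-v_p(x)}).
|13/33|_5 = 1

Step 1 — compute v_5(x) by factoring powers of 5 out of the numerator and denominator: v_5(13/33) = 0. Step 2 — apply |x|_p = p^{-v_p(x)} = 5^{0} = 1.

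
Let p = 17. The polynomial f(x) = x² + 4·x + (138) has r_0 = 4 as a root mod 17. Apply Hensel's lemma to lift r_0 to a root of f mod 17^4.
r_3 = 56393 (mod 83521)

Hensel: r_{i+1} = r_i − f(r_i)·(f′(r_i))^{-1} mod 17^{i+2}, f′(x) = 2x + 4. Iterate:
  r_0 = 4 (mod 17)
  r_1 = 38 (mod 289)
  r_2 = 2350 (mod 4913)
  r_3 = 56393 (mod 83521)
Final: r = 56393 satisfies f(r) ≡ 0 mod 17^4.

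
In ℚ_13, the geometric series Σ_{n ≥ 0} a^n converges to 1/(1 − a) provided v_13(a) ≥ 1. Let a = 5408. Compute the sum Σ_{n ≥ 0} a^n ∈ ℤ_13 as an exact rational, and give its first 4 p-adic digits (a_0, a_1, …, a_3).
Σ a^n = 1/(1 − a) = -1/5407;  first 4 digits = (1, 0, 6, 2)

v_13(a) = 2 ≥ 1, so the series converges in ℤ_13 to 1/(1 − a) = 1/(1 − 5408) = -1/5407. Expand this rational in ℤ_13: compute digits iteratively via d_i = x_i mod 13, x_{i+1} = (x_i − d_i)/13. The first 4 digits are (1, 0, 6, 2).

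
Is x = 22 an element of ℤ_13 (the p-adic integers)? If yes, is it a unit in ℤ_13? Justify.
x ∈ ℤ_13^× (unit); v_13(x) = 0

ℤ_13 = {x ∈ ℚ_13 : v_13(x) ≥ 0} and ℤ_13^× = {x ∈ ℤ_13 : v_13(x) = 0}. Here v_13(22) = v_13(num) − v_13(den) = 0; compare against these criteria.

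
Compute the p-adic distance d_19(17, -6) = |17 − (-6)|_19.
d_19(17, -6) = 1

Step 1 — x − y = 17 − (-6) = 23. Step 2 — v_19(23) = 0 (factor: 23 = (19^0 · 23); the sign does not affect v_p). Step 3 — |x − y|_19 = 19^{0} = 1.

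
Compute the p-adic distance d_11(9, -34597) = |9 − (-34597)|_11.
d_11(9, -34597) = 1/1331

Step 1 — x − y = 9 − (-34597) = 34606. Step 2 — v_11(34606) = 3 (factor: 34606 = (11^3 · 26); the sign does not affect v_p). Step 3 — |x − y|_11 = 11^{-3} = 1/1331.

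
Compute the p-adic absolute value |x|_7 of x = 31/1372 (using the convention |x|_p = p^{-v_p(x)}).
|31/1372|_7 = 343

Step 1 — compute v_7(x) by factoring powers of 7 out of the numerator and denominator: v_7(31/1372) = -3. Step 2 — apply |x|_p = p^{-v_p(x)} = 7^{3} = 343.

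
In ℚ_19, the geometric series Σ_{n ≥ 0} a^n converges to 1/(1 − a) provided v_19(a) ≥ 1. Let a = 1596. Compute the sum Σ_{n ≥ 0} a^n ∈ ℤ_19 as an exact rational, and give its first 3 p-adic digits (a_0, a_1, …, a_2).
Σ a^n = 1/(1 − a) = -1/1595;  first 3 digits = (1, 8, 11)

v_19(a) = 1 ≥ 1, so the series converges in ℤ_19 to 1/(1 − a) = 1/(1 − 1596) = -1/1595. Expand this rational in ℤ_19: compute digits iteratively via d_i = x_i mod 19, x_{i+1} = (x_i − d_i)/19. The first 3 digits are (1, 8, 11).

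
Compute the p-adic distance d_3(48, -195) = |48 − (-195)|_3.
d_3(48, -195) = 1/243

Step 1 — x − y = 48 − (-195) = 243. Step 2 — v_3(243) = 5 (factor: 243 = (3^5 · 1); the sign does not affect v_p). Step 3 — |x − y|_3 = 3^{-5} = 1/243.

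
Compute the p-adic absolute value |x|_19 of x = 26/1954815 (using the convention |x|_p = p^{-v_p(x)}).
|26/1954815|_19 = 130321

Step 1 — compute v_19(x) by factoring powers of 19 out of the numerator and denominator: v_19(26/1954815) = -4. Step 2 — apply |x|_p = p^{-v_p(x)} = 19^{4} = 130321.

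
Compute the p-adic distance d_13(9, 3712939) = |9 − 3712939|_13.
d_13(9, 3712939) = 1/371293

Step 1 — x − y = 9 − 3712939 = -3712930. Step 2 — v_13(-3712930) = 5 (factor: -3712930 = −(13^5 · 10); the sign does not affect v_p). Step 3 — |x − y|_13 = 13^{-5} = 1/371293.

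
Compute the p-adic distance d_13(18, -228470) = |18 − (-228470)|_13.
d_13(18, -228470) = 1/28561

Step 1 — x − y = 18 − (-228470) = 228488. Step 2 — v_13(228488) = 4 (factor: 228488 = (13^4 · 8); the sign does not affect v_p). Step 3 — |x − y|_13 = 13^{-4} = 1/28561.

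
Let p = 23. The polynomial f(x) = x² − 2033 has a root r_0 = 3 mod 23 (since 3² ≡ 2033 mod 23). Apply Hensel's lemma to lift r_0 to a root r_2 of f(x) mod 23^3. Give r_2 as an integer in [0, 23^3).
r_2 = 10215 (mod 12167)

Hensel's recurrence: r_{i+1} = r_i − f(r_i)·(f′(r_i))^{-1} mod 23^{i+2}, with f′(x) = 2x. Iterate:
  r_0 = 3 (mod 23)
  r_1 = 164 (mod 529)
  r_2 = 10215 (mod 12167)
Final: r_2 = 10215, and one checks f(r_2) ≡ 0 mod 23^3.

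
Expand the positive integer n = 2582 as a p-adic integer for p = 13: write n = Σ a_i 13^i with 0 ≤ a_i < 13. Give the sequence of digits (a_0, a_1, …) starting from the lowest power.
(a_0, a_1, …) = (8, 3, 2, 1)

Repeated division by 13 gives the digits low-to-high: 2582 = 8 + 3·13^1 + 2·13^2 + 1·13^3. Digit sequence: (8, 3, 2, 1).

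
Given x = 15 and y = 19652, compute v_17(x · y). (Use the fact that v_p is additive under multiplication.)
v_17(294780) = 3

v_p(x) = 0 (factor: 15 = 17^0 · 15); v_p(y) = 3 (factor: 19652 = 17^3 · 4). Additivity: v_p(xy) = v_p(x) + v_p(y) = 0 + 3 = 3. (Direct check: xy = 294780 = 17^3 · (60).)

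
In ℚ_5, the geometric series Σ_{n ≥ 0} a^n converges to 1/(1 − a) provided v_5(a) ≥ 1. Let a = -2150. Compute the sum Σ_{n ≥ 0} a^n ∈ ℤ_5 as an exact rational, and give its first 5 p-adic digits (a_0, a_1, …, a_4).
Σ a^n = 1/(1 − a) = 1/2151;  first 5 digits = (1, 0, 4, 2, 2)

v_5(a) = 2 ≥ 1, so the series converges in ℤ_5 to 1/(1 − a) = 1/(1 − (-2150)) = 1/2151. Expand this rational in ℤ_5: compute digits iteratively via d_i = x_i mod 5, x_{i+1} = (x_i − d_i)/5. The first 5 digits are (1, 0, 4, 2, 2).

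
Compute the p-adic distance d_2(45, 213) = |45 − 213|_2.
d_2(45, 213) = 1/8

Step 1 — x − y = 45 − 213 = -168. Step 2 — v_2(-168) = 3 (factor: -168 = −(2^3 · 21); the sign does not affect v_p). Step 3 — |x − y|_2 = 2^{-3} = 1/8.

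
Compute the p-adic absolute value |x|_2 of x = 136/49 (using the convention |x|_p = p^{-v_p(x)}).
|136/49|_2 = 1/8

Step 1 — compute v_2(x) by factoring powers of 2 out of the numerator and denominator: v_2(136/49) = 3. Step 2 — apply |x|_p = p^{-v_p(x)} = 2^{-3} = 1/8.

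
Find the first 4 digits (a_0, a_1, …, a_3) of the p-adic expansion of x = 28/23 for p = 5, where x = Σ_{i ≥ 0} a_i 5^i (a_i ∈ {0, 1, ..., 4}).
(a_0, …, a_3) = (1, 2, 2, 3)

v_5(28/23) = 0 (numerator and denominator both coprime to 5), so x ∈ ℤ_5^×. Compute digits iteratively via a_i = x_i mod 5, x_{i+1} = (x_i − a_i)/5, with x_0 = x:
  x_0 = 28/23;  a_0 = 1;  x_1 = (x_0 − 1)/5 = 1/23
  x_1 = 1/23;  a_1 = 2;  x_2 = (x_1 − 2)/5 = -9/23
  x_2 = -9/23;  a_2 = 2;  x_3 = (x_2 − 2)/5 = -11/23
  x_3 = -11/23;  a_3 = 3;  x_4 = (x_3 − 3)/5 = -16/23
Digits: (1, 2, 2, 3).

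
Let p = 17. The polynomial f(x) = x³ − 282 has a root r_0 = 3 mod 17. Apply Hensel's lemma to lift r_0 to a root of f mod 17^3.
r_2 = 751 (mod 4913)

Hensel: r_{i+1} = r_i − f(r_i)/f′(r_i) mod 17^{i+2}, where f′(x) = 3x². Iterate:
  r_0 = 3 (mod 17)
  r_1 = 173 (mod 289)
  r_2 = 751 (mod 4913)
Final: r = 751 with f(r) ≡ 0 mod 17^3.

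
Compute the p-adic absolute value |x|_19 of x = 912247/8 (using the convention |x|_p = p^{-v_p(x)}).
|912247/8|_19 = 1/130321

Step 1 — compute v_19(x) by factoring powers of 19 out of the numerator and denominator: v_19(912247/8) = 4. Step 2 — apply |x|_p = p^{-v_p(x)} = 19^{-4} = 1/130321.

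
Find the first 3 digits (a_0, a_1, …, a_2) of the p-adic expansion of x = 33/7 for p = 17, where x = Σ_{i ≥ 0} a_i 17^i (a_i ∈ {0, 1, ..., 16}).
(a_0, …, a_2) = (12, 2, 12)

v_17(33/7) = 0 (numerator and denominator both coprime to 17), so x ∈ ℤ_17^×. Compute digits iteratively via a_i = x_i mod 17, x_{i+1} = (x_i − a_i)/17, with x_0 = x:
  x_0 = 33/7;  a_0 = 12;  x_1 = (x_0 − 12)/17 = -3/7
  x_1 = -3/7;  a_1 = 2;  x_2 = (x_1 − 2)/17 = -1/7
  x_2 = -1/7;  a_2 = 12;  x_3 = (x_2 − 12)/17 = -5/7
Digits: (12, 2, 12).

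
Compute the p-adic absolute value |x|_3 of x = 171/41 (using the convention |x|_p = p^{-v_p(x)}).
|171/41|_3 = 1/9

Step 1 — compute v_3(x) by factoring powers of 3 out of the numerator and denominator: v_3(171/41) = 2. Step 2 — apply |x|_p = p^{-v_p(x)} = 3^{-2} = 1/9.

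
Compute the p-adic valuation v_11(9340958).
v_11(9340958) = 5

v_11(n) is the largest exponent k such that 11^k divides n. Factor out: 9340958 = 11^5 · 58. (Sign doesn't affect v_p.) So v_11(9340958) = 5.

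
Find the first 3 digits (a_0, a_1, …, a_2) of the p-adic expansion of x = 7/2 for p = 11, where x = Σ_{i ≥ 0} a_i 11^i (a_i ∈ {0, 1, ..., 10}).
(a_0, …, a_2) = (9, 5, 5)

v_11(7/2) = 0 (numerator and denominator both coprime to 11), so x ∈ ℤ_11^×. Compute digits iteratively via a_i = x_i mod 11, x_{i+1} = (x_i − a_i)/11, with x_0 = x:
  x_0 = 7/2;  a_0 = 9;  x_1 = (x_0 − 9)/11 = -1/2
  x_1 = -1/2;  a_1 = 5;  x_2 = (x_1 − 5)/11 = -1/2
  x_2 = -1/2;  a_2 = 5;  x_3 = (x_2 − 5)/11 = -1/2
Digits: (9, 5, 5).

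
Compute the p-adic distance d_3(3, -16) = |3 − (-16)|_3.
d_3(3, -16) = 1

Step 1 — x − y = 3 − (-16) = 19. Step 2 — v_3(19) = 0 (factor: 19 = (3^0 · 19); the sign does not affect v_p). Step 3 — |x − y|_3 = 3^{0} = 1.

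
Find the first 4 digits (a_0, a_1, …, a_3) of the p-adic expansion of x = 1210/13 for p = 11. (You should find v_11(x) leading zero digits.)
(a_0, …, a_3) = (0, 0, 5, 3)

v_11(1210/13) = 2, so a_0 = ... = a_1 = 0. Factor out: x = 11^2 · u with u = 10/13 a unit in ℤ_11. Expand u iteratively via a_{v+i} = u_i mod 11, u_{i+1} = (u_i − a_{v+i})/11:
  u_0 = 10/13;  a_2 = 5;  u_1 = (u_0 − 5)/11 = -5/13
  u_1 = -5/13;  a_3 = 3;  u_2 = (u_1 − 3)/11 = -4/13
Digits: (0, 0, 5, 3).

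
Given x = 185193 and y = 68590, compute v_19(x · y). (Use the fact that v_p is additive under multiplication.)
v_19(12702387870) = 6

v_p(x) = 3 (factor: 185193 = 19^3 · 27); v_p(y) = 3 (factor: 68590 = 19^3 · 10). Additivity: v_p(xy) = v_p(x) + v_p(y) = 3 + 3 = 6. (Direct check: xy = 12702387870 = 19^6 · (270).)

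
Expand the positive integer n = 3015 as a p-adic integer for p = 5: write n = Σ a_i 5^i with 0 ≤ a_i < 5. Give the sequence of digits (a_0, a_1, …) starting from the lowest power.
(a_0, a_1, …) = (0, 3, 0, 4, 4)

Repeated division by 5 gives the digits low-to-high: 3015 = 3·5^1 + 4·5^3 + 4·5^4. Digit sequence: (0, 3, 0, 4, 4).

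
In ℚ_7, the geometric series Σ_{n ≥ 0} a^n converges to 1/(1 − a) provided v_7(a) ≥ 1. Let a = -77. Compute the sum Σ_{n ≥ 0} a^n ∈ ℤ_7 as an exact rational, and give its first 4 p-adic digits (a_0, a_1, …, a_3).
Σ a^n = 1/(1 − a) = 1/78;  first 4 digits = (1, 3, 0, 2)

v_7(a) = 1 ≥ 1, so the series converges in ℤ_7 to 1/(1 − a) = 1/(1 − (-77)) = 1/78. Expand this rational in ℤ_7: compute digits iteratively via d_i = x_i mod 7, x_{i+1} = (x_i − d_i)/7. The first 4 digits are (1, 3, 0, 2).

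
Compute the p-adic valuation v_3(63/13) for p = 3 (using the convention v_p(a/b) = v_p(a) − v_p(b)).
v_3(63/13) = 2

Factor powers of 3 from the numerator and denominator of the reduced fraction: 63 = 3^2 · 7 and 13 = 3^0 · 13. Apply v_p(a/b) = v_p(a) − v_p(b): v_3(63/13) = 2 − 0 = 2.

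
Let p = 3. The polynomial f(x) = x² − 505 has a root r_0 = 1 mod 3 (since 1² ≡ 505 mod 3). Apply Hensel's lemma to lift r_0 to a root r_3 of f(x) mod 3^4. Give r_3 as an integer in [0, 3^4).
r_3 = 10 (mod 81)

Hensel's recurrence: r_{i+1} = r_i − f(r_i)·(f′(r_i))^{-1} mod 3^{i+2}, with f′(x) = 2x. Iterate:
  r_0 = 1 (mod 3)
  r_1 = 1 (mod 9)
  r_2 = 10 (mod 27)
  r_3 = 10 (mod 81)
Final: r_3 = 10, and one checks f(r_3) ≡ 0 mod 3^4.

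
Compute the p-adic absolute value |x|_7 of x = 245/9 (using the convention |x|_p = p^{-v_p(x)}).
|245/9|_7 = 1/49

Step 1 — compute v_7(x) by factoring powers of 7 out of the numerator and denominator: v_7(245/9) = 2. Step 2 — apply |x|_p = p^{-v_p(x)} = 7^{-2} = 1/49.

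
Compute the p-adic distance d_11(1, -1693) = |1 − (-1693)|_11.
d_11(1, -1693) = 1/121

Step 1 — x − y = 1 − (-1693) = 1694. Step 2 — v_11(1694) = 2 (factor: 1694 = (11^2 · 14); the sign does not affect v_p). Step 3 — |x − y|_11 = 11^{-2} = 1/121.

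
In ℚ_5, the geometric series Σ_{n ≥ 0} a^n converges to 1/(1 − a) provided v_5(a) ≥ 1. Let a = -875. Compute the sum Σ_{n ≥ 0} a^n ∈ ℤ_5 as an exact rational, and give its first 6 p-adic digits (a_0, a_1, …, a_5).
Σ a^n = 1/(1 − a) = 1/876;  first 6 digits = (1, 0, 0, 3, 3, 4)

v_5(a) = 3 ≥ 1, so the series converges in ℤ_5 to 1/(1 − a) = 1/(1 − (-875)) = 1/876. Expand this rational in ℤ_5: compute digits iteratively via d_i = x_i mod 5, x_{i+1} = (x_i − d_i)/5. The first 6 digits are (1, 0, 0, 3, 3, 4).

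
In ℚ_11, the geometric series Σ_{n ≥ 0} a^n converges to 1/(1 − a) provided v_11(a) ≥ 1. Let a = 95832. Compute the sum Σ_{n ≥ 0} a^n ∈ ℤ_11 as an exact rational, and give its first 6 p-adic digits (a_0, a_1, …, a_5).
Σ a^n = 1/(1 − a) = -1/95831;  first 6 digits = (1, 0, 0, 6, 6, 0)

v_11(a) = 3 ≥ 1, so the series converges in ℤ_11 to 1/(1 − a) = 1/(1 − 95832) = -1/95831. Expand this rational in ℤ_11: compute digits iteratively via d_i = x_i mod 11, x_{i+1} = (x_i − d_i)/11. The first 6 digits are (1, 0, 0, 6, 6, 0).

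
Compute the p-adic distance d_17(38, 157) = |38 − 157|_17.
d_17(38, 157) = 1/17

Step 1 — x − y = 38 − 157 = -119. Step 2 — v_17(-119) = 1 (factor: -119 = −(17^1 · 7); the sign does not affect v_p). Step 3 — |x − y|_17 = 17^{-1} = 1/17.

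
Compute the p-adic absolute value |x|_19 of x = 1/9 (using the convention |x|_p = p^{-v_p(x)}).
|1/9|_19 = 1

Step 1 — compute v_19(x) by factoring powers of 19 out of the numerator and denominator: v_19(1/9) = 0. Step 2 — apply |x|_p = p^{-v_p(x)} = 19^{0} = 1.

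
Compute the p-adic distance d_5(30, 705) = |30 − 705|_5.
d_5(30, 705) = 1/25

Step 1 — x − y = 30 − 705 = -675. Step 2 — v_5(-675) = 2 (factor: -675 = −(5^2 · 27); the sign does not affect v_p). Step 3 — |x − y|_5 = 5^{-2} = 1/25.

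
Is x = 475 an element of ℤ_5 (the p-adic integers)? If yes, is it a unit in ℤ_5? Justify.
x ∈ ℤ_5 but not a unit; v_5(x) = 2 > 0

ℤ_5 = {x ∈ ℚ_5 : v_5(x) ≥ 0} and ℤ_5^× = {x ∈ ℤ_5 : v_5(x) = 0}. Here v_5(475) = v_5(num) − v_5(den) = 2; compare against these criteria.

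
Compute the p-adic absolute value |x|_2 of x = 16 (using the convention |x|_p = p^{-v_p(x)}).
|16|_2 = 1/16

Step 1 — compute v_2(x) by factoring powers of 2 out of the numerator and denominator: v_2(16) = 4. Step 2 — apply |x|_p = p^{-v_p(x)} = 2^{-4} = 1/16.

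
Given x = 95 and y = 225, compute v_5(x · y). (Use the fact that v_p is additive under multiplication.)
v_5(21375) = 3

v_p(x) = 1 (factor: 95 = 5^1 · 19); v_p(y) = 2 (factor: 225 = 5^2 · 9). Additivity: v_p(xy) = v_p(x) + v_p(y) = 1 + 2 = 3. (Direct check: xy = 21375 = 5^3 · (171).)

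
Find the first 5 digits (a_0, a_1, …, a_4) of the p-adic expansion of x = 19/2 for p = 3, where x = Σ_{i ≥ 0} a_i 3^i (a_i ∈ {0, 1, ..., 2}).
(a_0, …, a_4) = (2, 1, 2, 1, 1)

v_3(19/2) = 0 (numerator and denominator both coprime to 3), so x ∈ ℤ_3^×. Compute digits iteratively via a_i = x_i mod 3, x_{i+1} = (x_i − a_i)/3, with x_0 = x:
  x_0 = 19/2;  a_0 = 2;  x_1 = (x_0 − 2)/3 = 5/2
  x_1 = 5/2;  a_1 = 1;  x_2 = (x_1 − 1)/3 = 1/2
  x_2 = 1/2;  a_2 = 2;  x_3 = (x_2 − 2)/3 = -1/2
  x_3 = -1/2;  a_3 = 1;  x_4 = (x_3 − 1)/3 = -1/2
  x_4 = -1/2;  a_4 = 1;  x_5 = (x_4 − 1)/3 = -1/2
Digits: (2, 1, 2, 1, 1).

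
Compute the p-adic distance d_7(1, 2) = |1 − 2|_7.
d_7(1, 2) = 1

Step 1 — x − y = 1 − 2 = -1. Step 2 — v_7(-1) = 0 (factor: -1 = −(7^0 · 1); the sign does not affect v_p). Step 3 — |x − y|_7 = 7^{0} = 1.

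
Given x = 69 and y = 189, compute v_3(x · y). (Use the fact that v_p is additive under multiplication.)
v_3(13041) = 4

v_p(x) = 1 (factor: 69 = 3^1 · 23); v_p(y) = 3 (factor: 189 = 3^3 · 7). Additivity: v_p(xy) = v_p(x) + v_p(y) = 1 + 3 = 4. (Direct check: xy = 13041 = 3^4 · (161).)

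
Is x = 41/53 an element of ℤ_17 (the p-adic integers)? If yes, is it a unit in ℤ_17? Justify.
x ∈ ℤ_17^× (unit); v_17(x) = 0

ℤ_17 = {x ∈ ℚ_17 : v_17(x) ≥ 0} and ℤ_17^× = {x ∈ ℤ_17 : v_17(x) = 0}. Here v_17(41/53) = v_17(num) − v_17(den) = 0; compare against these criteria.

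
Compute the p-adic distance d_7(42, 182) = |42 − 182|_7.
d_7(42, 182) = 1/7

Step 1 — x − y = 42 − 182 = -140. Step 2 — v_7(-140) = 1 (factor: -140 = −(7^1 · 20); the sign does not affect v_p). Step 3 — |x − y|_7 = 7^{-1} = 1/7.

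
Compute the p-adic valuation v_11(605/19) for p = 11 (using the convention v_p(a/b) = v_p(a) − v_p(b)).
v_11(605/19) = 2

Factor powers of 11 from the numerator and denominator of the reduced fraction: 605 = 11^2 · 5 and 19 = 11^0 · 19. Apply v_p(a/b) = v_p(a) − v_p(b): v_11(605/19) = 2 − 0 = 2.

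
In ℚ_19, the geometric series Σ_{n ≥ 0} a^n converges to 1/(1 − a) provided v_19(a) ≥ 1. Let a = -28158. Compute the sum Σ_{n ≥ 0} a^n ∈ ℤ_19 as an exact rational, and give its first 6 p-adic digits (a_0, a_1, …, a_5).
Σ a^n = 1/(1 − a) = 1/28159;  first 6 digits = (1, 0, 17, 14, 3, 16)

v_19(a) = 2 ≥ 1, so the series converges in ℤ_19 to 1/(1 − a) = 1/(1 − (-28158)) = 1/28159. Expand this rational in ℤ_19: compute digits iteratively via d_i = x_i mod 19, x_{i+1} = (x_i − d_i)/19. The first 6 digits are (1, 0, 17, 14, 3, 16).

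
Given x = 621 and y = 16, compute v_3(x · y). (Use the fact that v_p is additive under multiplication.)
v_3(9936) = 3

v_p(x) = 3 (factor: 621 = 3^3 · 23); v_p(y) = 0 (factor: 16 = 3^0 · 16). Additivity: v_p(xy) = v_p(x) + v_p(y) = 3 + 0 = 3. (Direct check: xy = 9936 = 3^3 · (368).)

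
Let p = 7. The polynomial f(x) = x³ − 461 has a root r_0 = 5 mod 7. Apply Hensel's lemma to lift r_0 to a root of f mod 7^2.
r_1 = 33 (mod 49)

Hensel: r_{i+1} = r_i − f(r_i)/f′(r_i) mod 7^{i+2}, where f′(x) = 3x². Iterate:
  r_0 = 5 (mod 7)
  r_1 = 33 (mod 49)
Final: r = 33 with f(r) ≡ 0 mod 7^2.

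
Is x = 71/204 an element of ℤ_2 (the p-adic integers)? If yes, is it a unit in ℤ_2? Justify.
x ∉ ℤ_2 (v_2(x) = -2 < 0)

ℤ_2 = {x ∈ ℚ_2 : v_2(x) ≥ 0} and ℤ_2^× = {x ∈ ℤ_2 : v_2(x) = 0}. Here v_2(71/204) = v_2(num) − v_2(den) = -2; compare against these criteria.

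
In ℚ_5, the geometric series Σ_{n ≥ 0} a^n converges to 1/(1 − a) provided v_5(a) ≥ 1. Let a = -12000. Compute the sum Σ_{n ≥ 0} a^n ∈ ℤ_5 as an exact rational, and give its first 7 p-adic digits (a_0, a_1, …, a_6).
Σ a^n = 1/(1 − a) = 1/12001;  first 7 digits = (1, 0, 0, 4, 0, 1, 0)

v_5(a) = 3 ≥ 1, so the series converges in ℤ_5 to 1/(1 − a) = 1/(1 − (-12000)) = 1/12001. Expand this rational in ℤ_5: compute digits iteratively via d_i = x_i mod 5, x_{i+1} = (x_i − d_i)/5. The first 7 digits are (1, 0, 0, 4, 0, 1, 0).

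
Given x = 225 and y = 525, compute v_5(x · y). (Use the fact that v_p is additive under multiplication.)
v_5(118125) = 4

v_p(x) = 2 (factor: 225 = 5^2 · 9); v_p(y) = 2 (factor: 525 = 5^2 · 21). Additivity: v_p(xy) = v_p(x) + v_p(y) = 2 + 2 = 4. (Direct check: xy = 118125 = 5^4 · (189).)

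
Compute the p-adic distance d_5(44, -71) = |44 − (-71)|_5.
d_5(44, -71) = 1/5

Step 1 — x − y = 44 − (-71) = 115. Step 2 — v_5(115) = 1 (factor: 115 = (5^1 · 23); the sign does not affect v_p). Step 3 — |x − y|_5 = 5^{-1} = 1/5.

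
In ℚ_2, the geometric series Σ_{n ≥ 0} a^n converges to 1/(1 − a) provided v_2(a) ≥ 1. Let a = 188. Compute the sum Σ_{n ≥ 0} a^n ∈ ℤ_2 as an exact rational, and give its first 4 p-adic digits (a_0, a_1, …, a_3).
Σ a^n = 1/(1 − a) = -1/187;  first 4 digits = (1, 0, 1, 1)

v_2(a) = 2 ≥ 1, so the series converges in ℤ_2 to 1/(1 − a) = 1/(1 − 188) = -1/187. Expand this rational in ℤ_2: compute digits iteratively via d_i = x_i mod 2, x_{i+1} = (x_i − d_i)/2. The first 4 digits are (1, 0, 1, 1).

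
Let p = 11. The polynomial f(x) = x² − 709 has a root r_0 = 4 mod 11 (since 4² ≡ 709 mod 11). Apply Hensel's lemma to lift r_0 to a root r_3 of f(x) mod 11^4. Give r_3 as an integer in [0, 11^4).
r_3 = 12720 (mod 14641)

Hensel's recurrence: r_{i+1} = r_i − f(r_i)·(f′(r_i))^{-1} mod 11^{i+2}, with f′(x) = 2x. Iterate:
  r_0 = 4 (mod 11)
  r_1 = 15 (mod 121)
  r_2 = 741 (mod 1331)
  r_3 = 12720 (mod 14641)
Final: r_3 = 12720, and one checks f(r_3) ≡ 0 mod 11^4.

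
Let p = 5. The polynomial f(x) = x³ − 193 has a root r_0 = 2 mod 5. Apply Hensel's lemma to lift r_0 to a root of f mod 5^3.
r_2 = 57 (mod 125)

Hensel: r_{i+1} = r_i − f(r_i)/f′(r_i) mod 5^{i+2}, where f′(x) = 3x². Iterate:
  r_0 = 2 (mod 5)
  r_1 = 7 (mod 25)
  r_2 = 57 (mod 125)
Final: r = 57 with f(r) ≡ 0 mod 5^3.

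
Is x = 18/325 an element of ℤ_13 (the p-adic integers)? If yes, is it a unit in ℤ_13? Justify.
x ∉ ℤ_13 (v_13(x) = -1 < 0)

ℤ_13 = {x ∈ ℚ_13 : v_13(x) ≥ 0} and ℤ_13^× = {x ∈ ℤ_13 : v_13(x) = 0}. Here v_13(18/325) = v_13(num) − v_13(den) = -1; compare against these criteria.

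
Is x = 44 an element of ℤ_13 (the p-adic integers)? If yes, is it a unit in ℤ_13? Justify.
x ∈ ℤ_13^× (unit); v_13(x) = 0

ℤ_13 = {x ∈ ℚ_13 : v_13(x) ≥ 0} and ℤ_13^× = {x ∈ ℤ_13 : v_13(x) = 0}. Here v_13(44) = v_13(num) − v_13(den) = 0; compare against these criteria.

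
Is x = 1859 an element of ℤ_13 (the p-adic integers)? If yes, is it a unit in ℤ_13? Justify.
x ∈ ℤ_13 but not a unit; v_13(x) = 2 > 0

ℤ_13 = {x ∈ ℚ_13 : v_13(x) ≥ 0} and ℤ_13^× = {x ∈ ℤ_13 : v_13(x) = 0}. Here v_13(1859) = v_13(num) − v_13(den) = 2; compare against these criteria.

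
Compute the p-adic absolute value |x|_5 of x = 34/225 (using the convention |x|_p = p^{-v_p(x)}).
|34/225|_5 = 25

Step 1 — compute v_5(x) by factoring powers of 5 out of the numerator and denominator: v_5(34/225) = -2. Step 2 — apply |x|_p = p^{-v_p(x)} = 5^{2} = 25.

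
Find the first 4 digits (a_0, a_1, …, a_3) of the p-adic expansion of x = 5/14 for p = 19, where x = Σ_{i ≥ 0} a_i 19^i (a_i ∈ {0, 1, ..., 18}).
(a_0, …, a_3) = (18, 14, 6, 1)

v_19(5/14) = 0 (numerator and denominator both coprime to 19), so x ∈ ℤ_19^×. Compute digits iteratively via a_i = x_i mod 19, x_{i+1} = (x_i − a_i)/19, with x_0 = x:
  x_0 = 5/14;  a_0 = 18;  x_1 = (x_0 − 18)/19 = -13/14
  x_1 = -13/14;  a_1 = 14;  x_2 = (x_1 − 14)/19 = -11/14
  x_2 = -11/14;  a_2 = 6;  x_3 = (x_2 − 6)/19 = -5/14
  x_3 = -5/14;  a_3 = 1;  x_4 = (x_3 − 1)/19 = -1/14
Digits: (18, 14, 6, 1).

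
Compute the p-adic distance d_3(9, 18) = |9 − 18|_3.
d_3(9, 18) = 1/9

Step 1 — x − y = 9 − 18 = -9. Step 2 — v_3(-9) = 2 (factor: -9 = −(3^2 · 1); the sign does not affect v_p). Step 3 — |x − y|_3 = 3^{-2} = 1/9.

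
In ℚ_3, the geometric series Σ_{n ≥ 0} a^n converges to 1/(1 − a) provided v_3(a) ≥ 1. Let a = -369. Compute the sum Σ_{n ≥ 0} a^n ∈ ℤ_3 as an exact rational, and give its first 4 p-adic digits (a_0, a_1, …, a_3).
Σ a^n = 1/(1 − a) = 1/370;  first 4 digits = (1, 0, 1, 1)

v_3(a) = 2 ≥ 1, so the series converges in ℤ_3 to 1/(1 − a) = 1/(1 − (-369)) = 1/370. Expand this rational in ℤ_3: compute digits iteratively via d_i = x_i mod 3, x_{i+1} = (x_i − d_i)/3. The first 4 digits are (1, 0, 1, 1).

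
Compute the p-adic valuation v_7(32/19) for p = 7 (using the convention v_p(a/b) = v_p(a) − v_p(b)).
v_7(32/19) = 0

Factor powers of 7 from the numerator and denominator of the reduced fraction: 32 = 7^0 · 32 and 19 = 7^0 · 19. Apply v_p(a/b) = v_p(a) − v_p(b): v_7(32/19) = 0 − 0 = 0.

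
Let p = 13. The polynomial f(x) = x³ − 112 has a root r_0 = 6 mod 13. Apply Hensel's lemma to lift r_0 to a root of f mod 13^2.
r_1 = 149 (mod 169)

Hensel: r_{i+1} = r_i − f(r_i)/f′(r_i) mod 13^{i+2}, where f′(x) = 3x². Iterate:
  r_0 = 6 (mod 13)
  r_1 = 149 (mod 169)
Final: r = 149 with f(r) ≡ 0 mod 13^2.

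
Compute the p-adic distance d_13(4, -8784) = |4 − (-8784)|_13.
d_13(4, -8784) = 1/2197

Step 1 — x − y = 4 − (-8784) = 8788. Step 2 — v_13(8788) = 3 (factor: 8788 = (13^3 · 4); the sign does not affect v_p). Step 3 — |x − y|_13 = 13^{-3} = 1/2197.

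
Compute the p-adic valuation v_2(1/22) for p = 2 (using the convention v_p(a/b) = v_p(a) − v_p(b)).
v_2(1/22) = -1

Factor powers of 2 from the numerator and denominator of the reduced fraction: 1 = 2^0 · 1 and 22 = 2^1 · 11. Apply v_p(a/b) = v_p(a) − v_p(b): v_2(1/22) = 0 − 1 = -1.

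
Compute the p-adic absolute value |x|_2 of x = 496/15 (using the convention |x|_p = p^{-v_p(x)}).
|496/15|_2 = 1/16

Step 1 — compute v_2(x) by factoring powers of 2 out of the numerator and denominator: v_2(496/15) = 4. Step 2 — apply |x|_p = p^{-v_p(x)} = 2^{-4} = 1/16.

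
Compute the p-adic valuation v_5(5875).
v_5(5875) = 3

v_5(n) is the largest exponent k such that 5^k divides n. Factor out: 5875 = 5^3 · 47. (Sign doesn't affect v_p.) So v_5(5875) = 3.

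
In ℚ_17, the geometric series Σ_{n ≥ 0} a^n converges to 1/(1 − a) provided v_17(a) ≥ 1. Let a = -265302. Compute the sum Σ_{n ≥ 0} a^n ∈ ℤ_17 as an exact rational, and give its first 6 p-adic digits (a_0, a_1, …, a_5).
Σ a^n = 1/(1 − a) = 1/265303;  first 6 digits = (1, 0, 0, 14, 13, 16)

v_17(a) = 3 ≥ 1, so the series converges in ℤ_17 to 1/(1 − a) = 1/(1 − (-265302)) = 1/265303. Expand this rational in ℤ_17: compute digits iteratively via d_i = x_i mod 17, x_{i+1} = (x_i − d_i)/17. The first 6 digits are (1, 0, 0, 14, 13, 16).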